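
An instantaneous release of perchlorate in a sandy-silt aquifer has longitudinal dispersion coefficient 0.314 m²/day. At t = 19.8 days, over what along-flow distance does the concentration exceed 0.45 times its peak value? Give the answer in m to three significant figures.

8.91 m

The plume is Gaussian with σ = √(2Dt) = √(2 × 0.314 × 19.8) = 3.526 m.
C/C_peak = exp(−Δx²/(2σ²)) = 0.45 ⇒ Δx = σ·√(−2 ln 0.45) = 3.526 × 1.264 = 4.457 m.
Width = 2Δx = 8.91 m.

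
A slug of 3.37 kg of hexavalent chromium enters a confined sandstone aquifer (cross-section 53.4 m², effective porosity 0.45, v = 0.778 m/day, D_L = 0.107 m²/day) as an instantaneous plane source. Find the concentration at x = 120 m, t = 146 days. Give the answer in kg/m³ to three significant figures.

For an instantaneous plane source, C(x,t) = M/(n_e·A·√(4πDt)) · exp(−(x−vt)²/(4Dt)), with n_e·A the pore (flow) area.
Plume center vt = 0.778 × 146 = 113.588 m, so the well at 120 m is 6.412 m downgradient of the peak.
√(4πDt) = 14.01 m, giving peak height M/(n_e·A·√(4πDt)) = 3.37/(0.45 × 53.4 × 14.01) = 0.01001 kg/m³.
(x−vt)²/(4Dt) = (6.412)²/(4 × 0.107 × 146) = 0.6579; exp(−0.6579) = 0.5179.
C = 0.01001 × 0.5179 = 0.00518 kg/m³.

0.00518 kg/m³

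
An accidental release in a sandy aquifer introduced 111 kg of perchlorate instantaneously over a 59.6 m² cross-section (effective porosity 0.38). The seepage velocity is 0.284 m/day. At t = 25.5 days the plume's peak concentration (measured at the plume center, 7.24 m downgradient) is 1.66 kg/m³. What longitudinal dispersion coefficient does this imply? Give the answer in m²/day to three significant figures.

0.0272 m²/day

At the plume center C_max = M/(n_e·A·√(4πDt)), so D = M²/(4πt·(n_e·A·C_max)²).
n_e·A·C_max = 0.38 × 59.6 × 1.66 = 37.60 kg/m.
D = 111²/(4π × 25.5 × 37.60²) = 0.0272 m²/day.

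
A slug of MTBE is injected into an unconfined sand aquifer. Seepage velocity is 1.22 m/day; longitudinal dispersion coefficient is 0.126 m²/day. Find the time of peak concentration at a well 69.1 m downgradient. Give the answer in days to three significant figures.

For the 1D instantaneous-source solution, setting ∂C/∂t = 0 at fixed x gives v²t² + 2Dt − x² = 0, so t = (√(D² + v²x²) − D)/v².
√(D² + v²x²) = √(0.126² + 1.22² × 69.1²) = 84.30; v² = 1.4884.
t = (84.30 − 0.126)/1.4884 = 56.6 days (vs. the pure-advection estimate x/v = 56.6 d).

56.6 days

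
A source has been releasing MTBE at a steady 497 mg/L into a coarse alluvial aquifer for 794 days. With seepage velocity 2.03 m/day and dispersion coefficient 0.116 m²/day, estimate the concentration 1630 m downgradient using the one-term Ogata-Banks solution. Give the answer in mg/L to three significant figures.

For a continuous step input, C/C₀ ≈ ½·erfc((x−vt)/(2√(Dt))).
vt = 2.03 × 794 = 1611.82 m and 2√(Dt) = 2√(0.116 × 794) = 19.19 m.
Argument (x−vt)/(2√(Dt)) = (1630 − 1611.82)/19.19 = 0.9474; ½·erfc(0.9474) = 0.09015.
C = 497 × 0.09015 = 44.8 mg/L.

44.8 mg/L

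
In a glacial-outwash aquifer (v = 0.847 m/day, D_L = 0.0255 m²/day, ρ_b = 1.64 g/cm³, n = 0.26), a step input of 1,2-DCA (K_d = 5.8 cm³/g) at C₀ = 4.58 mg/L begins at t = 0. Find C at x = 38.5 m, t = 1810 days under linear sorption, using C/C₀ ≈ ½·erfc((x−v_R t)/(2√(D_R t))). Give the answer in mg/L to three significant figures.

4.25 mg/L

Retardation factor R = 1 + ρ_b·K_d/n = 1 + 1.64 × 5.8/0.26 = 37.58.
Sorption retards both mechanisms: v_R = v/R = 0.02254 m/day, D_R = D/R = 0.0006786 m²/day.
v_R·t = 0.02254 × 1810 = 40.7974 m; 2√(D_R t) = 2.217 m; argument = (38.5 − 40.7974)/2.217 = -1.036.
C = C₀ × ½·erfc(-1.036) = 4.58 × 0.9286 = 4.25 mg/L.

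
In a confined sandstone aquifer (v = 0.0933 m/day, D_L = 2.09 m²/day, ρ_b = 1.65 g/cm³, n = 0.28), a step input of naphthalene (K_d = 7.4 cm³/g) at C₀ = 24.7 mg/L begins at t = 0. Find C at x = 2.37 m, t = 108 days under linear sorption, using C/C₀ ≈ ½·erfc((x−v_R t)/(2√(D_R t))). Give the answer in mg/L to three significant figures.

Retardation factor R = 1 + ρ_b·K_d/n = 1 + 1.65 × 7.4/0.28 = 44.61.
Sorption retards both mechanisms: v_R = v/R = 0.002091 m/day, D_R = D/R = 0.04685 m²/day.
v_R·t = 0.002091 × 108 = 0.225828 m; 2√(D_R t) = 4.499 m; argument = (2.37 − 0.225828)/4.499 = 0.4766.
C = C₀ × ½·erfc(0.4766) = 24.7 × 0.2502 = 6.18 mg/L.

6.18 mg/L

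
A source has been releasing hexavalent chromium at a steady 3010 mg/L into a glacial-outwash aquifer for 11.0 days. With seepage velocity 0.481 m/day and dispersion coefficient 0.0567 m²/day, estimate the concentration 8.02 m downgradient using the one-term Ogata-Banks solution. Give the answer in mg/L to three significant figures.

21.9 mg/L

For a continuous step input, C/C₀ ≈ ½·erfc((x−vt)/(2√(Dt))).
vt = 0.481 × 11.0 = 5.291 m and 2√(Dt) = 2√(0.0567 × 11.0) = 1.579 m.
Argument (x−vt)/(2√(Dt)) = (8.02 − 5.291)/1.579 = 1.728; ½·erfc(1.728) = 0.007268.
C = 3010 × 0.007268 = 21.9 mg/L.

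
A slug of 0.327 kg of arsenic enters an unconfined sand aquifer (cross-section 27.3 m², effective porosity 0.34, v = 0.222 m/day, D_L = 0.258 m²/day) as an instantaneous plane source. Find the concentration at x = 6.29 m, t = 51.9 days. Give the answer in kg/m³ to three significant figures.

0.00163 kg/m³

For an instantaneous plane source, C(x,t) = M/(n_e·A·√(4πDt)) · exp(−(x−vt)²/(4Dt)), with n_e·A the pore (flow) area.
Plume center vt = 0.222 × 51.9 = 11.5218 m, so the well at 6.29 m is 5.2318 m upgradient of the peak.
√(4πDt) = 12.97 m, giving peak height M/(n_e·A·√(4πDt)) = 0.327/(0.34 × 27.3 × 12.97) = 0.002716 kg/m³.
(x−vt)²/(4Dt) = (-5.2318)²/(4 × 0.258 × 51.9) = 0.5110; exp(−0.5110) = 0.5999.
C = 0.002716 × 0.5999 = 0.00163 kg/m³.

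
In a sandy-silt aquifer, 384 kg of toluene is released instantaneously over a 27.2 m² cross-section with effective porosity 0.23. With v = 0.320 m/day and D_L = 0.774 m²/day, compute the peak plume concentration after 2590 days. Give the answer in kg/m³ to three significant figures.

The peak of an instantaneous 1D plume sits at x = vt; there the Gaussian factor is 1 and C_max = M/(n_e·A·√(4πDt)), where n_e·A is the pore area the mass is dissolved in.
√(4πDt) = √(4π × 0.774 × 2590) = 158.7 m, so C_max = 384/(0.23 × 27.2 × 158.7) = 0.387 kg/m³.

0.387 kg/m³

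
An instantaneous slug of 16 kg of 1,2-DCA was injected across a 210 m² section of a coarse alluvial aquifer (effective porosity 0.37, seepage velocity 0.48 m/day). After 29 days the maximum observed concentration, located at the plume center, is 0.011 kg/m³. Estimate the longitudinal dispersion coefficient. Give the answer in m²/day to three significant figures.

0.962 m²/day

At the plume center C_max = M/(n_e·A·√(4πDt)), so D = M²/(4πt·(n_e·A·C_max)²).
n_e·A·C_max = 0.37 × 210 × 0.011 = 0.8547 kg/m.
D = 16²/(4π × 29 × 0.8547²) = 0.962 m²/day.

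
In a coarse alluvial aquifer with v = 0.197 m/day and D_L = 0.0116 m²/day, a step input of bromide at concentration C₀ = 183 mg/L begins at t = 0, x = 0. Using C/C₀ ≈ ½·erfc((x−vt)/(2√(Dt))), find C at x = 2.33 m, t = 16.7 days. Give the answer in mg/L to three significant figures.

172 mg/L

For a continuous step input, C/C₀ ≈ ½·erfc((x−vt)/(2√(Dt))).
vt = 0.197 × 16.7 = 3.2899 m and 2√(Dt) = 2√(0.0116 × 16.7) = 0.8803 m.
Argument (x−vt)/(2√(Dt)) = (2.33 − 3.2899)/0.8803 = -1.090; ½·erfc(-1.090) = 0.9384.
C = 183 × 0.9384 = 172 mg/L.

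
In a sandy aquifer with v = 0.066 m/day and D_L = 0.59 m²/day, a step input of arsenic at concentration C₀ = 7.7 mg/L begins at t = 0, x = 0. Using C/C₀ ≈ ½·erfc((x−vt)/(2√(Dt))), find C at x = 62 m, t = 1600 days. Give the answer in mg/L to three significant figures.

6.48 mg/L

For a continuous step input, C/C₀ ≈ ½·erfc((x−vt)/(2√(Dt))).
vt = 0.066 × 1600 = 105.6 m and 2√(Dt) = 2√(0.59 × 1600) = 61.45 m.
Argument (x−vt)/(2√(Dt)) = (62 − 105.6)/61.45 = -0.7095; ½·erfc(-0.7095) = 0.8422.
C = 7.7 × 0.8422 = 6.48 mg/L.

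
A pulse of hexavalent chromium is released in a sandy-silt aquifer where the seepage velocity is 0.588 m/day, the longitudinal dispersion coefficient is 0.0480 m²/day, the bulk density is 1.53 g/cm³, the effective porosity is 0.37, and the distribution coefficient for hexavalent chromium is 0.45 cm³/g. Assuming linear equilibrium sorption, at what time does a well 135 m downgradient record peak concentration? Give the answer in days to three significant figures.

Retardation factor R = 1 + ρ_b·K_d/n = 1 + 1.53 × 0.45/0.37 = 2.861.
Sorption retards both mechanisms: v_R = v/R = 0.2055 m/day, D_R = D/R = 0.01678 m²/day.
Peak time from v_R²t² + 2D_R t − x² = 0: t = (√(D_R² + v_R²x²) − D_R)/v_R².
√(D_R² + v_R²x²) = √(0.01678² + 0.2055² × 135²) = 27.74; v_R² = 0.04223.
t = (27.74 − 0.01678)/0.04223 = 656 days.

656 days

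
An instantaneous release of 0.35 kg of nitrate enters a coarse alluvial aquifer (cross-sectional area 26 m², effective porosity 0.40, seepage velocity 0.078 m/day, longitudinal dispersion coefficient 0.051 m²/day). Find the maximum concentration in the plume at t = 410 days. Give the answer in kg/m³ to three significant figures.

0.00208 kg/m³

The peak of an instantaneous 1D plume sits at x = vt; there the Gaussian factor is 1 and C_max = M/(n_e·A·√(4πDt)), where n_e·A is the pore area the mass is dissolved in.
√(4πDt) = √(4π × 0.051 × 410) = 16.21 m, so C_max = 0.35/(0.40 × 26 × 16.21) = 0.00208 kg/m³.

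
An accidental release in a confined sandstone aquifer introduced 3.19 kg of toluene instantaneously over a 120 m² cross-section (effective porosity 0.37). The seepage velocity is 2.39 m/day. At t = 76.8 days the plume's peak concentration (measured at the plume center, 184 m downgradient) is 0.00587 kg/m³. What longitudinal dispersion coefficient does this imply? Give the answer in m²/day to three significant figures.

At the plume center C_max = M/(n_e·A·√(4πDt)), so D = M²/(4πt·(n_e·A·C_max)²).
n_e·A·C_max = 0.37 × 120 × 0.00587 = 0.2606 kg/m.
D = 3.19²/(4π × 76.8 × 0.2606²) = 0.155 m²/day.

0.155 m²/day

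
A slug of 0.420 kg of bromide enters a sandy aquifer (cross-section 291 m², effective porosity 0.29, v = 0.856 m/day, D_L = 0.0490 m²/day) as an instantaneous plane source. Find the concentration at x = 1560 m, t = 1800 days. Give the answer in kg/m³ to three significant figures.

5.26e-05 kg/m³

For an instantaneous plane source, C(x,t) = M/(n_e·A·√(4πDt)) · exp(−(x−vt)²/(4Dt)), with n_e·A the pore (flow) area.
Plume center vt = 0.856 × 1800 = 1540.8 m, so the well at 1560 m is 19.2 m downgradient of the peak.
√(4πDt) = 33.29 m, giving peak height M/(n_e·A·√(4πDt)) = 0.420/(0.29 × 291 × 33.29) = 0.0001495 kg/m³.
(x−vt)²/(4Dt) = (19.2)²/(4 × 0.0490 × 1800) = 1.045; exp(−1.045) = 0.3517.
C = 0.0001495 × 0.3517 = 5.26e-05 kg/m³.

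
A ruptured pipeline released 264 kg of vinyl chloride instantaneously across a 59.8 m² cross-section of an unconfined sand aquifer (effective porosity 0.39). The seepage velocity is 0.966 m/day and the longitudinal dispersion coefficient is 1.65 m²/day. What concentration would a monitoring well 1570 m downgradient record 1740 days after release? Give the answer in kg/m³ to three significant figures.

For an instantaneous plane source, C(x,t) = M/(n_e·A·√(4πDt)) · exp(−(x−vt)²/(4Dt)), with n_e·A the pore (flow) area.
Plume center vt = 0.966 × 1740 = 1680.84 m, so the well at 1570 m is 110.84 m upgradient of the peak.
√(4πDt) = 189.9 m, giving peak height M/(n_e·A·√(4πDt)) = 264/(0.39 × 59.8 × 189.9) = 0.05961 kg/m³.
(x−vt)²/(4Dt) = (-110.84)²/(4 × 1.65 × 1740) = 1.070; exp(−1.070) = 0.3430.
C = 0.05961 × 0.3430 = 0.0204 kg/m³.

0.0204 kg/m³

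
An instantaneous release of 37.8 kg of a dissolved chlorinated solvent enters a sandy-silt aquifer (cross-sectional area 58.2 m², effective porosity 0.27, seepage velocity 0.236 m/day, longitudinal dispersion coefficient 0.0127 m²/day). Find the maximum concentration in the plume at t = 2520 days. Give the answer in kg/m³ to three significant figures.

The peak of an instantaneous 1D plume sits at x = vt; there the Gaussian factor is 1 and C_max = M/(n_e·A·√(4πDt)), where n_e·A is the pore area the mass is dissolved in.
√(4πDt) = √(4π × 0.0127 × 2520) = 20.05 m, so C_max = 37.8/(0.27 × 58.2 × 20.05) = 0.120 kg/m³.

0.120 kg/m³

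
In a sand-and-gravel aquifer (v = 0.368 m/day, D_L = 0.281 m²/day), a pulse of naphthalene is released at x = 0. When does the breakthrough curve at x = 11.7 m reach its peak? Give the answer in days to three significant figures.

For the 1D instantaneous-source solution, setting ∂C/∂t = 0 at fixed x gives v²t² + 2Dt − x² = 0, so t = (√(D² + v²x²) − D)/v².
√(D² + v²x²) = √(0.281² + 0.368² × 11.7²) = 4.315; v² = 0.135424.
t = (4.315 − 0.281)/0.135424 = 29.8 days (vs. the pure-advection estimate x/v = 31.8 d).

29.8 days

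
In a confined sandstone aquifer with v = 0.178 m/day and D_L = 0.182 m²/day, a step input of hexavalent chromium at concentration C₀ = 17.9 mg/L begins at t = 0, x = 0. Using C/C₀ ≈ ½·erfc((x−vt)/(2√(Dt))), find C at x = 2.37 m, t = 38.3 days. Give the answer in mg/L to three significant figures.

15.8 mg/L

For a continuous step input, C/C₀ ≈ ½·erfc((x−vt)/(2√(Dt))).
vt = 0.178 × 38.3 = 6.8174 m and 2√(Dt) = 2√(0.182 × 38.3) = 5.280 m.
Argument (x−vt)/(2√(Dt)) = (2.37 − 6.8174)/5.280 = -0.8423; ½·erfc(-0.8423) = 0.8832.
C = 17.9 × 0.8832 = 15.8 mg/L.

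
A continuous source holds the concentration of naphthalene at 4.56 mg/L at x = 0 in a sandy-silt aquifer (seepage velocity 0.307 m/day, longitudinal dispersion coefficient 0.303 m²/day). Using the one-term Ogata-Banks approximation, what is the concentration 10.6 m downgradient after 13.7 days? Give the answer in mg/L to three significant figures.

For a continuous step input, C/C₀ ≈ ½·erfc((x−vt)/(2√(Dt))).
vt = 0.307 × 13.7 = 4.2059 m and 2√(Dt) = 2√(0.303 × 13.7) = 4.075 m.
Argument (x−vt)/(2√(Dt)) = (10.6 − 4.2059)/4.075 = 1.569; ½·erfc(1.569) = 0.01325.
C = 4.56 × 0.01325 = 0.0604 mg/L.

0.0604 mg/L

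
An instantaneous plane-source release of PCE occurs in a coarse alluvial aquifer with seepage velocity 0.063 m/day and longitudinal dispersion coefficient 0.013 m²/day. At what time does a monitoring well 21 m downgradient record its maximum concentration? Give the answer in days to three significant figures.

For the 1D instantaneous-source solution, setting ∂C/∂t = 0 at fixed x gives v²t² + 2Dt − x² = 0, so t = (√(D² + v²x²) − D)/v².
√(D² + v²x²) = √(0.013² + 0.063² × 21²) = 1.323; v² = 0.003969.
t = (1.323 − 0.013)/0.003969 = 330 days (vs. the pure-advection estimate x/v = 333 d).

330 days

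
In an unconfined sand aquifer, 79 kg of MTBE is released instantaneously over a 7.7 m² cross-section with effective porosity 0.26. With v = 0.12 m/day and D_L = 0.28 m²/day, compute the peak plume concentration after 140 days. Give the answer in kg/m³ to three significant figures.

1.78 kg/m³

The peak of an instantaneous 1D plume sits at x = vt; there the Gaussian factor is 1 and C_max = M/(n_e·A·√(4πDt)), where n_e·A is the pore area the mass is dissolved in.
√(4πDt) = √(4π × 0.28 × 140) = 22.19 m, so C_max = 79/(0.26 × 7.7 × 22.19) = 1.78 kg/m³.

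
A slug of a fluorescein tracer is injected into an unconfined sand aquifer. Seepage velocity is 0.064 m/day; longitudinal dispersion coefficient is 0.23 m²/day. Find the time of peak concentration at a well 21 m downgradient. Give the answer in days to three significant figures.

For the 1D instantaneous-source solution, setting ∂C/∂t = 0 at fixed x gives v²t² + 2Dt − x² = 0, so t = (√(D² + v²x²) − D)/v².
√(D² + v²x²) = √(0.23² + 0.064² × 21²) = 1.364; v² = 0.004096.
t = (1.364 − 0.23)/0.004096 = 277 days (vs. the pure-advection estimate x/v = 328 d).

277 days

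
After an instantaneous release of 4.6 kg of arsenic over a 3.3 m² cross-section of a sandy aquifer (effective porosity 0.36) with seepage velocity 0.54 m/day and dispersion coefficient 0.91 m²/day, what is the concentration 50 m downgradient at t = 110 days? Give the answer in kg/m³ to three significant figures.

0.0876 kg/m³

For an instantaneous plane source, C(x,t) = M/(n_e·A·√(4πDt)) · exp(−(x−vt)²/(4Dt)), with n_e·A the pore (flow) area.
Plume center vt = 0.54 × 110 = 59.4 m, so the well at 50 m is 9.4 m upgradient of the peak.
√(4πDt) = 35.47 m, giving peak height M/(n_e·A·√(4πDt)) = 4.6/(0.36 × 3.3 × 35.47) = 0.1092 kg/m³.
(x−vt)²/(4Dt) = (-9.4)²/(4 × 0.91 × 110) = 0.2207; exp(−0.2207) = 0.8020.
C = 0.1092 × 0.8020 = 0.0876 kg/m³.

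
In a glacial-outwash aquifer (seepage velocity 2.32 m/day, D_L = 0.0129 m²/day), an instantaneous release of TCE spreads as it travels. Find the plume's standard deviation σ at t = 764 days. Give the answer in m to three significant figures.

Dispersive spreading gives a Gaussian with σ² = 2Dt; advection only shifts the center.
σ = √(2 × 0.0129 × 764) = 4.44 m.

4.44 m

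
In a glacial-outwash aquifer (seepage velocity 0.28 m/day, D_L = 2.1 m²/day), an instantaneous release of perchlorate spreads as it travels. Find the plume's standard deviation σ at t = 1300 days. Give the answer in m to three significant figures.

Dispersive spreading gives a Gaussian with σ² = 2Dt; advection only shifts the center.
σ = √(2 × 2.1 × 1300) = 73.9 m.

73.9 m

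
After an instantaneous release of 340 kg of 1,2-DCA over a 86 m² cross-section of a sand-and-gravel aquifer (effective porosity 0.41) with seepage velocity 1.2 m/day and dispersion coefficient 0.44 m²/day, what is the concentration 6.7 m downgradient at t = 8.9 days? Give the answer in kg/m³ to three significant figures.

For an instantaneous plane source, C(x,t) = M/(n_e·A·√(4πDt)) · exp(−(x−vt)²/(4Dt)), with n_e·A the pore (flow) area.
Plume center vt = 1.2 × 8.9 = 10.68 m, so the well at 6.7 m is 3.98 m upgradient of the peak.
√(4πDt) = 7.015 m, giving peak height M/(n_e·A·√(4πDt)) = 340/(0.41 × 86 × 7.015) = 1.375 kg/m³.
(x−vt)²/(4Dt) = (-3.98)²/(4 × 0.44 × 8.9) = 1.011; exp(−1.011) = 0.3639.
C = 1.375 × 0.3639 = 0.500 kg/m³.

0.500 kg/m³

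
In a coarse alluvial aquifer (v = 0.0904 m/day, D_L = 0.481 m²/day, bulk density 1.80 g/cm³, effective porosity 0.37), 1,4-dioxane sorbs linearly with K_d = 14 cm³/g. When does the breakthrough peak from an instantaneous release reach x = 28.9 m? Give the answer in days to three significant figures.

Retardation factor R = 1 + ρ_b·K_d/n = 1 + 1.80 × 14/0.37 = 69.11.
Sorption retards both mechanisms: v_R = v/R = 0.001308 m/day, D_R = D/R = 0.006960 m²/day.
Peak time from v_R²t² + 2D_R t − x² = 0: t = (√(D_R² + v_R²x²) − D_R)/v_R².
√(D_R² + v_R²x²) = √(0.006960² + 0.001308² × 28.9²) = 0.03844; v_R² = 1.711e-06.
t = (0.03844 − 0.006960)/1.711e-06 = 18400 days.

18400 days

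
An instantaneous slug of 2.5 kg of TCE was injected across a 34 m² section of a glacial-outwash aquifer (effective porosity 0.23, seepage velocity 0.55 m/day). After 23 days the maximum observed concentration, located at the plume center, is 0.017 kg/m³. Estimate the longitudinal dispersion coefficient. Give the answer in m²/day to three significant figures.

At the plume center C_max = M/(n_e·A·√(4πDt)), so D = M²/(4πt·(n_e·A·C_max)²).
n_e·A·C_max = 0.23 × 34 × 0.017 = 0.1329 kg/m.
D = 2.5²/(4π × 23 × 0.1329²) = 1.22 m²/day.

1.22 m²/day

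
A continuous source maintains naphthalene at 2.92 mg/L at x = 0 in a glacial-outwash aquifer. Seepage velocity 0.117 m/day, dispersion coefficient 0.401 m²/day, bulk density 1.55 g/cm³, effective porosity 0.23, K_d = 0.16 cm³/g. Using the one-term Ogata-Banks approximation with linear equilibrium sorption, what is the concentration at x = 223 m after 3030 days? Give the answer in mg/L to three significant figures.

Retardation factor R = 1 + ρ_b·K_d/n = 1 + 1.55 × 0.16/0.23 = 2.078.
Sorption retards both mechanisms: v_R = v/R = 0.05630 m/day, D_R = D/R = 0.1930 m²/day.
v_R·t = 0.05630 × 3030 = 170.589 m; 2√(D_R t) = 48.36 m; argument = (223 − 170.589)/48.36 = 1.084.
C = C₀ × ½·erfc(1.084) = 2.92 × 0.06264 = 0.183 mg/L.

0.183 mg/L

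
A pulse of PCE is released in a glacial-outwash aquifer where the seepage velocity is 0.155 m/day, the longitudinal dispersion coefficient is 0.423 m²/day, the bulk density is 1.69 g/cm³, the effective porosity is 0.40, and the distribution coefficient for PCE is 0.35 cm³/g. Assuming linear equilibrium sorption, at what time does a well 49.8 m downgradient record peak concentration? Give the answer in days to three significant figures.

754 days

Retardation factor R = 1 + ρ_b·K_d/n = 1 + 1.69 × 0.35/0.40 = 2.479.
Sorption retards both mechanisms: v_R = v/R = 0.06253 m/day, D_R = D/R = 0.1706 m²/day.
Peak time from v_R²t² + 2D_R t − x² = 0: t = (√(D_R² + v_R²x²) − D_R)/v_R².
√(D_R² + v_R²x²) = √(0.1706² + 0.06253² × 49.8²) = 3.119; v_R² = 0.003910.
t = (3.119 − 0.1706)/0.003910 = 754 days.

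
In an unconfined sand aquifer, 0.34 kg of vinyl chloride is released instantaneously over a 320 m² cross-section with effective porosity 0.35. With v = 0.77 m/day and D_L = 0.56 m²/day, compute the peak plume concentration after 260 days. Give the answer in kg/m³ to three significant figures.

7.10e-05 kg/m³

The peak of an instantaneous 1D plume sits at x = vt; there the Gaussian factor is 1 and C_max = M/(n_e·A·√(4πDt)), where n_e·A is the pore area the mass is dissolved in.
√(4πDt) = √(4π × 0.56 × 260) = 42.77 m, so C_max = 0.34/(0.35 × 320 × 42.77) = 7.10e-05 kg/m³.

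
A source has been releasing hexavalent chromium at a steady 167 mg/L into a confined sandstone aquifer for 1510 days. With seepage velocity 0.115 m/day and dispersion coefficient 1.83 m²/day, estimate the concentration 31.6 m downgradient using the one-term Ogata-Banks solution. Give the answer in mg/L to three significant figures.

For a continuous step input, C/C₀ ≈ ½·erfc((x−vt)/(2√(Dt))).
vt = 0.115 × 1510 = 173.65 m and 2√(Dt) = 2√(1.83 × 1510) = 105.1 m.
Argument (x−vt)/(2√(Dt)) = (31.6 − 173.65)/105.1 = -1.352; ½·erfc(-1.352) = 0.9721.
C = 167 × 0.9721 = 162 mg/L.

162 mg/L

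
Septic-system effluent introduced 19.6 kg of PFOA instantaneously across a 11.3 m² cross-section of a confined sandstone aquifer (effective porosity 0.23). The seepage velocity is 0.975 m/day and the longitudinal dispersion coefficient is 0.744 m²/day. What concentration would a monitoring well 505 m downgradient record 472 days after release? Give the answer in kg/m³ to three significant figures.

For an instantaneous plane source, C(x,t) = M/(n_e·A·√(4πDt)) · exp(−(x−vt)²/(4Dt)), with n_e·A the pore (flow) area.
Plume center vt = 0.975 × 472 = 460.2 m, so the well at 505 m is 44.8 m downgradient of the peak.
√(4πDt) = 66.43 m, giving peak height M/(n_e·A·√(4πDt)) = 19.6/(0.23 × 11.3 × 66.43) = 0.1135 kg/m³.
(x−vt)²/(4Dt) = (44.8)²/(4 × 0.744 × 472) = 1.429; exp(−1.429) = 0.2395.
C = 0.1135 × 0.2395 = 0.0272 kg/m³.

0.0272 kg/m³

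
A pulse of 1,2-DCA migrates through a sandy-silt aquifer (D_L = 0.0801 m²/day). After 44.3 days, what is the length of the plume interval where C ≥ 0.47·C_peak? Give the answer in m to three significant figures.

The plume is Gaussian with σ = √(2Dt) = √(2 × 0.0801 × 44.3) = 2.664 m.
C/C_peak = exp(−Δx²/(2σ²)) = 0.47 ⇒ Δx = σ·√(−2 ln 0.47) = 2.664 × 1.229 = 3.274 m.
Width = 2Δx = 6.55 m.

6.55 m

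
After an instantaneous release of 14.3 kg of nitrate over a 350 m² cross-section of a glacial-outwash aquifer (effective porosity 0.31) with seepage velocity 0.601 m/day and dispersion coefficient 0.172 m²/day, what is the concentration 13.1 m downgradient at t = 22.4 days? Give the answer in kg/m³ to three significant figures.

For an instantaneous plane source, C(x,t) = M/(n_e·A·√(4πDt)) · exp(−(x−vt)²/(4Dt)), with n_e·A the pore (flow) area.
Plume center vt = 0.601 × 22.4 = 13.4624 m, so the well at 13.1 m is 0.3624 m upgradient of the peak.
√(4πDt) = 6.958 m, giving peak height M/(n_e·A·√(4πDt)) = 14.3/(0.31 × 350 × 6.958) = 0.01894 kg/m³.
(x−vt)²/(4Dt) = (-0.3624)²/(4 × 0.172 × 22.4) = 0.008522; exp(−0.008522) = 0.9915.
C = 0.01894 × 0.9915 = 0.0188 kg/m³.

0.0188 kg/m³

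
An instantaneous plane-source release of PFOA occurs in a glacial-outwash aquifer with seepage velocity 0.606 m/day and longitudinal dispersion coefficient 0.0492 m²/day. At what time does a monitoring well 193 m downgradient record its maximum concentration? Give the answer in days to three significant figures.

318 days

For the 1D instantaneous-source solution, setting ∂C/∂t = 0 at fixed x gives v²t² + 2Dt − x² = 0, so t = (√(D² + v²x²) − D)/v².
√(D² + v²x²) = √(0.0492² + 0.606² × 193²) = 117.0; v² = 0.367236.
t = (117.0 − 0.0492)/0.367236 = 318 days (vs. the pure-advection estimate x/v = 318 d).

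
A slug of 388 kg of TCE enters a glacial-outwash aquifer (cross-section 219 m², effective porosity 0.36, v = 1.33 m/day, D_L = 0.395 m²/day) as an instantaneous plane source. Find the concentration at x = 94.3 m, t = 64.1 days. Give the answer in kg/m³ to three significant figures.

0.123 kg/m³

For an instantaneous plane source, C(x,t) = M/(n_e·A·√(4πDt)) · exp(−(x−vt)²/(4Dt)), with n_e·A the pore (flow) area.
Plume center vt = 1.33 × 64.1 = 85.253 m, so the well at 94.3 m is 9.047 m downgradient of the peak.
√(4πDt) = 17.84 m, giving peak height M/(n_e·A·√(4πDt)) = 388/(0.36 × 219 × 17.84) = 0.2759 kg/m³.
(x−vt)²/(4Dt) = (9.047)²/(4 × 0.395 × 64.1) = 0.8082; exp(−0.8082) = 0.4457.
C = 0.2759 × 0.4457 = 0.123 kg/m³.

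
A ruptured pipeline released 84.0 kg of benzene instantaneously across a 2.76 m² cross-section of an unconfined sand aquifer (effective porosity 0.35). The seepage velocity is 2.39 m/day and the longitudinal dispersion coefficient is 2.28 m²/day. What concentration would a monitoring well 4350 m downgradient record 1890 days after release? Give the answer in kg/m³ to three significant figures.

0.0740 kg/m³

For an instantaneous plane source, C(x,t) = M/(n_e·A·√(4πDt)) · exp(−(x−vt)²/(4Dt)), with n_e·A the pore (flow) area.
Plume center vt = 2.39 × 1890 = 4517.1 m, so the well at 4350 m is 167.1 m upgradient of the peak.
√(4πDt) = 232.7 m, giving peak height M/(n_e·A·√(4πDt)) = 84.0/(0.35 × 2.76 × 232.7) = 0.3737 kg/m³.
(x−vt)²/(4Dt) = (-167.1)²/(4 × 2.28 × 1890) = 1.620; exp(−1.620) = 0.1979.
C = 0.3737 × 0.1979 = 0.0740 kg/m³.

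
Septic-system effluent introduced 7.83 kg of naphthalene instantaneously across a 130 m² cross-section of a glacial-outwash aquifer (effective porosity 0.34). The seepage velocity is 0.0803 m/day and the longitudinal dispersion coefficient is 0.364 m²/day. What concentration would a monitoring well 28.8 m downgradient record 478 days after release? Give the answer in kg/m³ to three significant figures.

For an instantaneous plane source, C(x,t) = M/(n_e·A·√(4πDt)) · exp(−(x−vt)²/(4Dt)), with n_e·A the pore (flow) area.
Plume center vt = 0.0803 × 478 = 38.3834 m, so the well at 28.8 m is 9.5834 m upgradient of the peak.
√(4πDt) = 46.76 m, giving peak height M/(n_e·A·√(4πDt)) = 7.83/(0.34 × 130 × 46.76) = 0.003788 kg/m³.
(x−vt)²/(4Dt) = (-9.5834)²/(4 × 0.364 × 478) = 0.1320; exp(−0.1320) = 0.8763.
C = 0.003788 × 0.8763 = 0.00332 kg/m³.

0.00332 kg/m³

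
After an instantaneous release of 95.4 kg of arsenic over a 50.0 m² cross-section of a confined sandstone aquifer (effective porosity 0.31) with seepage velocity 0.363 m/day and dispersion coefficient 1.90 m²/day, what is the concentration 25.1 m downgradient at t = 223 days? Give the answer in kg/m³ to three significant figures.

0.0134 kg/m³

For an instantaneous plane source, C(x,t) = M/(n_e·A·√(4πDt)) · exp(−(x−vt)²/(4Dt)), with n_e·A the pore (flow) area.
Plume center vt = 0.363 × 223 = 80.949 m, so the well at 25.1 m is 55.849 m upgradient of the peak.
√(4πDt) = 72.97 m, giving peak height M/(n_e·A·√(4πDt)) = 95.4/(0.31 × 50.0 × 72.97) = 0.08435 kg/m³.
(x−vt)²/(4Dt) = (-55.849)²/(4 × 1.90 × 223) = 1.840; exp(−1.840) = 0.1588.
C = 0.08435 × 0.1588 = 0.0134 kg/m³.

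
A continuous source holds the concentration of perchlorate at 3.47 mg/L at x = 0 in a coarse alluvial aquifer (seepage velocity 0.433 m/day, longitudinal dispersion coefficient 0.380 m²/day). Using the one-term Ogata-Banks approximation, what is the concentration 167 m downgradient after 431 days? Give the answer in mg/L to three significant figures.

2.99 mg/L

For a continuous step input, C/C₀ ≈ ½·erfc((x−vt)/(2√(Dt))).
vt = 0.433 × 431 = 186.623 m and 2√(Dt) = 2√(0.380 × 431) = 25.60 m.
Argument (x−vt)/(2√(Dt)) = (167 − 186.623)/25.60 = -0.7665; ½·erfc(-0.7665) = 0.8608.
C = 3.47 × 0.8608 = 2.99 mg/L.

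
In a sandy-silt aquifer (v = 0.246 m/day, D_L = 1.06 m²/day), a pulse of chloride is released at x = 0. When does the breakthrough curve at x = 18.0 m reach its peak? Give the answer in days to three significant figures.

57.7 days

For the 1D instantaneous-source solution, setting ∂C/∂t = 0 at fixed x gives v²t² + 2Dt − x² = 0, so t = (√(D² + v²x²) − D)/v².
√(D² + v²x²) = √(1.06² + 0.246² × 18.0²) = 4.553; v² = 0.060516.
t = (4.553 − 1.06)/0.060516 = 57.7 days (vs. the pure-advection estimate x/v = 73.2 d).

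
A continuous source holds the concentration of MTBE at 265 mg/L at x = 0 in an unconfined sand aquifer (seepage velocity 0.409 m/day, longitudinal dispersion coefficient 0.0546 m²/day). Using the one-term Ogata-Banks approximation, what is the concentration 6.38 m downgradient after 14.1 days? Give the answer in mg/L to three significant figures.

82.3 mg/L

For a continuous step input, C/C₀ ≈ ½·erfc((x−vt)/(2√(Dt))).
vt = 0.409 × 14.1 = 5.7669 m and 2√(Dt) = 2√(0.0546 × 14.1) = 1.755 m.
Argument (x−vt)/(2√(Dt)) = (6.38 − 5.7669)/1.755 = 0.3493; ½·erfc(0.3493) = 0.3107.
C = 265 × 0.3107 = 82.3 mg/L.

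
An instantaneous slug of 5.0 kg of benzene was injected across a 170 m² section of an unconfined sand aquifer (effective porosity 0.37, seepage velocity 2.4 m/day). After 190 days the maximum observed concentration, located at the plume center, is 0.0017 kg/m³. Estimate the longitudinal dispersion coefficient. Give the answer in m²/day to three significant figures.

At the plume center C_max = M/(n_e·A·√(4πDt)), so D = M²/(4πt·(n_e·A·C_max)²).
n_e·A·C_max = 0.37 × 170 × 0.0017 = 0.1069 kg/m.
D = 5.0²/(4π × 190 × 0.1069²) = 0.916 m²/day.

0.916 m²/day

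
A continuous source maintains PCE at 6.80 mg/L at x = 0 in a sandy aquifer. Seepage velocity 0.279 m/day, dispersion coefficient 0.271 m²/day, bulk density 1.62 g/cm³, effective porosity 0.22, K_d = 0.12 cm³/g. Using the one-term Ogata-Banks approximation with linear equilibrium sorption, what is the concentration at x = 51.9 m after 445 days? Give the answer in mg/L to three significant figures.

6.07 mg/L

Retardation factor R = 1 + ρ_b·K_d/n = 1 + 1.62 × 0.12/0.22 = 1.884.
Sorption retards both mechanisms: v_R = v/R = 0.1481 m/day, D_R = D/R = 0.1438 m²/day.
v_R·t = 0.1481 × 445 = 65.9045 m; 2√(D_R t) = 16.00 m; argument = (51.9 − 65.9045)/16.00 = -0.8753.
C = C₀ × ½·erfc(-0.8753) = 6.80 × 0.8921 = 6.07 mg/L.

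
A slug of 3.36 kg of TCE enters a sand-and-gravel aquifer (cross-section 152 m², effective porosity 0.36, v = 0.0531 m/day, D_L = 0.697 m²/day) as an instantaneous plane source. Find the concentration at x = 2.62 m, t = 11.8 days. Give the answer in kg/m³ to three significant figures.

For an instantaneous plane source, C(x,t) = M/(n_e·A·√(4πDt)) · exp(−(x−vt)²/(4Dt)), with n_e·A the pore (flow) area.
Plume center vt = 0.0531 × 11.8 = 0.62658 m, so the well at 2.62 m is 1.99342 m downgradient of the peak.
√(4πDt) = 10.17 m, giving peak height M/(n_e·A·√(4πDt)) = 3.36/(0.36 × 152 × 10.17) = 0.006038 kg/m³.
(x−vt)²/(4Dt) = (1.99342)²/(4 × 0.697 × 11.8) = 0.1208; exp(−0.1208) = 0.8862.
C = 0.006038 × 0.8862 = 0.00535 kg/m³.

0.00535 kg/m³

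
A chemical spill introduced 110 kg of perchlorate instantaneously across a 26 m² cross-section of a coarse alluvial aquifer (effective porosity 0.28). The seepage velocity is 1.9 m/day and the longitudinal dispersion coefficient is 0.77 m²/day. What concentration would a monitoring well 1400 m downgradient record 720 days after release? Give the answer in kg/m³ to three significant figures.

0.114 kg/m³

For an instantaneous plane source, C(x,t) = M/(n_e·A·√(4πDt)) · exp(−(x−vt)²/(4Dt)), with n_e·A the pore (flow) area.
Plume center vt = 1.9 × 720 = 1368 m, so the well at 1400 m is 32 m downgradient of the peak.
√(4πDt) = 83.47 m, giving peak height M/(n_e·A·√(4πDt)) = 110/(0.28 × 26 × 83.47) = 0.1810 kg/m³.
(x−vt)²/(4Dt) = (32)²/(4 × 0.77 × 720) = 0.4618; exp(−0.4618) = 0.6301.
C = 0.1810 × 0.6301 = 0.114 kg/m³.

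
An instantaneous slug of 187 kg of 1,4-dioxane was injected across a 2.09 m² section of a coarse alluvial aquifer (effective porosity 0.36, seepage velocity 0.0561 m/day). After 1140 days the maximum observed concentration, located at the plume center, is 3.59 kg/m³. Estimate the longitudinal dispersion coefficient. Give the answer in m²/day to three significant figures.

0.335 m²/day

At the plume center C_max = M/(n_e·A·√(4πDt)), so D = M²/(4πt·(n_e·A·C_max)²).
n_e·A·C_max = 0.36 × 2.09 × 3.59 = 2.701 kg/m.
D = 187²/(4π × 1140 × 2.701²) = 0.335 m²/day.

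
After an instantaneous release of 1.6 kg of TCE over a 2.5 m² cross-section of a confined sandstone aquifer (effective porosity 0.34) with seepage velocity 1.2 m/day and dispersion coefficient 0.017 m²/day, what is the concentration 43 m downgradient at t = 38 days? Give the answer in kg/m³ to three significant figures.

For an instantaneous plane source, C(x,t) = M/(n_e·A·√(4πDt)) · exp(−(x−vt)²/(4Dt)), with n_e·A the pore (flow) area.
Plume center vt = 1.2 × 38 = 45.6 m, so the well at 43 m is 2.6 m upgradient of the peak.
√(4πDt) = 2.849 m, giving peak height M/(n_e·A·√(4πDt)) = 1.6/(0.34 × 2.5 × 2.849) = 0.6607 kg/m³.
(x−vt)²/(4Dt) = (-2.6)²/(4 × 0.017 × 38) = 2.616; exp(−2.616) = 0.07309.
C = 0.6607 × 0.07309 = 0.0483 kg/m³.

0.0483 kg/m³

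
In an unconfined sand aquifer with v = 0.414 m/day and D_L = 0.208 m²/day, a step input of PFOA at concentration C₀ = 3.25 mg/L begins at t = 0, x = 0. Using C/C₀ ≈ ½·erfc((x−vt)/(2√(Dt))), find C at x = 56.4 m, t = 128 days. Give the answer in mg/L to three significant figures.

1.04 mg/L

For a continuous step input, C/C₀ ≈ ½·erfc((x−vt)/(2√(Dt))).
vt = 0.414 × 128 = 52.992 m and 2√(Dt) = 2√(0.208 × 128) = 10.32 m.
Argument (x−vt)/(2√(Dt)) = (56.4 − 52.992)/10.32 = 0.3302; ½·erfc(0.3302) = 0.3203.
C = 3.25 × 0.3203 = 1.04 mg/L.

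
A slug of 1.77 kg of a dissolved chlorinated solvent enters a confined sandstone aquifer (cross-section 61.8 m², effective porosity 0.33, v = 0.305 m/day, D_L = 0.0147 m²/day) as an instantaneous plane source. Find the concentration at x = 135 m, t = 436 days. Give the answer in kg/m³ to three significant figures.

For an instantaneous plane source, C(x,t) = M/(n_e·A·√(4πDt)) · exp(−(x−vt)²/(4Dt)), with n_e·A the pore (flow) area.
Plume center vt = 0.305 × 436 = 132.98 m, so the well at 135 m is 2.02 m downgradient of the peak.
√(4πDt) = 8.974 m, giving peak height M/(n_e·A·√(4πDt)) = 1.77/(0.33 × 61.8 × 8.974) = 0.009671 kg/m³.
(x−vt)²/(4Dt) = (2.02)²/(4 × 0.0147 × 436) = 0.1592; exp(−0.1592) = 0.8528.
C = 0.009671 × 0.8528 = 0.00825 kg/m³.

0.00825 kg/m³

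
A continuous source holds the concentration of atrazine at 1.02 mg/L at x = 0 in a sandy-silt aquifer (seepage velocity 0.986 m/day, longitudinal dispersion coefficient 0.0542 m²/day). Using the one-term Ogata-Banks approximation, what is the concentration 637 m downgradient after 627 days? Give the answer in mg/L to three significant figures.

For a continuous step input, C/C₀ ≈ ½·erfc((x−vt)/(2√(Dt))).
vt = 0.986 × 627 = 618.222 m and 2√(Dt) = 2√(0.0542 × 627) = 11.66 m.
Argument (x−vt)/(2√(Dt)) = (637 − 618.222)/11.66 = 1.610; ½·erfc(1.610) = 0.01140.
C = 1.02 × 0.01140 = 0.0116 mg/L.

0.0116 mg/L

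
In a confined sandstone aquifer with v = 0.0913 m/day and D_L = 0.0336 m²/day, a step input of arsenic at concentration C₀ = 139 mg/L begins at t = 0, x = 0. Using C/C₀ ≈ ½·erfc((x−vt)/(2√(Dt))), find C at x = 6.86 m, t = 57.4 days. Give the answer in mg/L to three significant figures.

For a continuous step input, C/C₀ ≈ ½·erfc((x−vt)/(2√(Dt))).
vt = 0.0913 × 57.4 = 5.24062 m and 2√(Dt) = 2√(0.0336 × 57.4) = 2.778 m.
Argument (x−vt)/(2√(Dt)) = (6.86 − 5.24062)/2.778 = 0.5829; ½·erfc(0.5829) = 0.2049.
C = 139 × 0.2049 = 28.5 mg/L.

28.5 mg/L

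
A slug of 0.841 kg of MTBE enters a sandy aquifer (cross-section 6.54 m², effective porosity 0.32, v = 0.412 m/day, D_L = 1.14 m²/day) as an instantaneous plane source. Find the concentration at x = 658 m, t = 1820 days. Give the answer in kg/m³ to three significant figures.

0.000901 kg/m³

For an instantaneous plane source, C(x,t) = M/(n_e·A·√(4πDt)) · exp(−(x−vt)²/(4Dt)), with n_e·A the pore (flow) area.
Plume center vt = 0.412 × 1820 = 749.84 m, so the well at 658 m is 91.84 m upgradient of the peak.
√(4πDt) = 161.5 m, giving peak height M/(n_e·A·√(4πDt)) = 0.841/(0.32 × 6.54 × 161.5) = 0.002488 kg/m³.
(x−vt)²/(4Dt) = (-91.84)²/(4 × 1.14 × 1820) = 1.016; exp(−1.016) = 0.3620.
C = 0.002488 × 0.3620 = 0.000901 kg/m³.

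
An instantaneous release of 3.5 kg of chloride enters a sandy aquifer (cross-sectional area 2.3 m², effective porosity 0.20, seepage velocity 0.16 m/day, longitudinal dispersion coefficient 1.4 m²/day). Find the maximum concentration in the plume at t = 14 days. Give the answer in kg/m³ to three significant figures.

0.485 kg/m³

The peak of an instantaneous 1D plume sits at x = vt; there the Gaussian factor is 1 and C_max = M/(n_e·A·√(4πDt)), where n_e·A is the pore area the mass is dissolved in.
√(4πDt) = √(4π × 1.4 × 14) = 15.69 m, so C_max = 3.5/(0.20 × 2.3 × 15.69) = 0.485 kg/m³.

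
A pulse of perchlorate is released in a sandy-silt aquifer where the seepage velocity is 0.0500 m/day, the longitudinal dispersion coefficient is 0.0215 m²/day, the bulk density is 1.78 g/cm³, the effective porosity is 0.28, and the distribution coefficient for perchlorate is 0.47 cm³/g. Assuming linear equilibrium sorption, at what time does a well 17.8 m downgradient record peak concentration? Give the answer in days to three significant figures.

1390 days

Retardation factor R = 1 + ρ_b·K_d/n = 1 + 1.78 × 0.47/0.28 = 3.988.
Sorption retards both mechanisms: v_R = v/R = 0.01254 m/day, D_R = D/R = 0.005391 m²/day.
Peak time from v_R²t² + 2D_R t − x² = 0: t = (√(D_R² + v_R²x²) − D_R)/v_R².
√(D_R² + v_R²x²) = √(0.005391² + 0.01254² × 17.8²) = 0.2233; v_R² = 0.0001573.
t = (0.2233 − 0.005391)/0.0001573 = 1390 days.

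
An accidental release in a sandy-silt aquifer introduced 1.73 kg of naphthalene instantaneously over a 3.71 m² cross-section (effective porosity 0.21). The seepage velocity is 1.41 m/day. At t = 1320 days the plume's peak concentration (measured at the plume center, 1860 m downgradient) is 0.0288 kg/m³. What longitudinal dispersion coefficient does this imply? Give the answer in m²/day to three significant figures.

0.358 m²/day

At the plume center C_max = M/(n_e·A·√(4πDt)), so D = M²/(4πt·(n_e·A·C_max)²).
n_e·A·C_max = 0.21 × 3.71 × 0.0288 = 0.02244 kg/m.
D = 1.73²/(4π × 1320 × 0.02244²) = 0.358 m²/day.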